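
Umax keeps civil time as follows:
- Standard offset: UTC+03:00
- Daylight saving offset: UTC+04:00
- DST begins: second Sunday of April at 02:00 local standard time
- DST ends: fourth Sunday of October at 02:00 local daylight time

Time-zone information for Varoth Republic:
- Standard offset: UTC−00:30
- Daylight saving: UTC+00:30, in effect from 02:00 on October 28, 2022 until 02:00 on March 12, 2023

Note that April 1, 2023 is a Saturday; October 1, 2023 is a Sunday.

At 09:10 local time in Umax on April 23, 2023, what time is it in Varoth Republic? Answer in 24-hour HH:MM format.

04:40

1 April 2023 is a Saturday, so the first Sunday is April 2 and the second is April 9.
1 October 2023 is a Sunday, so the first Sunday is October 1 and the fourth is October 22.
Daylight saving runs 9 April – 22 October; April 23, 2023 is inside that window, so Umax is at UTC+04:00.
09:10 Umax − 4h = 05:10 UTC.
At the standard offset (UTC−00:30), 05:10 UTC − 0h30m = 04:40 Varoth Republic standard time.
Daylight saving runs 28 October 2022 – 12 March 2023; the standard-time date in Varoth Republic, April 23, 2023, is outside that window, so Varoth Republic is on standard time at UTC−00:30.
05:10 UTC − 0h30m = 04:40 Varoth Republic.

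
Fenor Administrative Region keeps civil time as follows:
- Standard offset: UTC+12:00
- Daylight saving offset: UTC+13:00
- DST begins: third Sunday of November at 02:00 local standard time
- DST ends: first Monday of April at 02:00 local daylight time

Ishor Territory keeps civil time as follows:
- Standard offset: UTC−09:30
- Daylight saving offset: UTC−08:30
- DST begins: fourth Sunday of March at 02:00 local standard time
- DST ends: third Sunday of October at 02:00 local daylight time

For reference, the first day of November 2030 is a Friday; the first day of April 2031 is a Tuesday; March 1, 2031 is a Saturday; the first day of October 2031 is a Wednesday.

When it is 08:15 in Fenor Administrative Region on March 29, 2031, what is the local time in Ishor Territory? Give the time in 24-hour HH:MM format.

10:45

1 November 2030 is a Friday, so the first Sunday is November 3 and the third is November 17.
1 April 2031 is a Tuesday, so the first Monday is April 7.
March 29, 2031 falls between 17 November 2030 and 7 April 2031, so daylight saving is in effect and Fenor Administrative Region is at UTC+13:00.
08:15 Fenor Administrative Region − 13h = 19:15 UTC (rolling into the previous day, 28 March 2031).
1 March 2031 is a Saturday, so the first Sunday is March 2 and the fourth is March 23.
1 October 2031 is a Wednesday, so the first Sunday is October 5 and the third is October 19.
At the standard offset (UTC−09:30), 19:15 UTC − 9h30m = 09:45 Ishor Territory standard time.
The standard-time date in Ishor Territory, March 28, 2031, falls between 23 March and 19 October, so daylight saving is in effect and Ishor Territory is at UTC−08:30.
19:15 UTC − 8h30m = 10:45 Ishor Territory.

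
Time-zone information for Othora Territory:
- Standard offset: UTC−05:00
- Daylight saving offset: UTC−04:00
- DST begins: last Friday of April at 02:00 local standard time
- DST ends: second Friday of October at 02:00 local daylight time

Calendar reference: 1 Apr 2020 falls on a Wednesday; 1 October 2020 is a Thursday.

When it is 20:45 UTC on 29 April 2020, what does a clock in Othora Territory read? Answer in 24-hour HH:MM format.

16:45

1 April 2020 is a Wednesday, so Fridays fall on 3, 10, 17, 24; the last is April 24.
1 October 2020 is a Thursday, so the first Friday is October 2 and the second is October 9.
At the standard offset (UTC−05:00), 20:45 UTC − 5h = 15:45 Othora Territory standard time.
Daylight saving runs 24 April – 9 October; the standard-time date in Othora Territory, 29 April 2020, is inside that window, so Othora Territory is at UTC−04:00.
20:45 UTC − 4h = 16:45 local.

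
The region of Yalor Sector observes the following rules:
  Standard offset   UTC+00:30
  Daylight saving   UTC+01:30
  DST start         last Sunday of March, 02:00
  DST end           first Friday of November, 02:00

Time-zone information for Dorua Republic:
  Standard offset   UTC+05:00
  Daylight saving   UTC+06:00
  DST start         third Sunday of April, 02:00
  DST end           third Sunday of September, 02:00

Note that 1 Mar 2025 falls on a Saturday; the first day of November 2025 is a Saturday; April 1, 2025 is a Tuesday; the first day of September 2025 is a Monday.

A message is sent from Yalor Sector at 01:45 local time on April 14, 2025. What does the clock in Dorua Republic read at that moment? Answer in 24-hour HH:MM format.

05:15

1 March 2025 is a Saturday, so Sundays fall on 2, 9, 16, 23, 30; the last is March 30.
1 November 2025 is a Saturday, so the first Friday is November 7.
Daylight saving runs 30 March – 7 November; April 14, 2025 is inside that window, so Yalor Sector is at UTC+01:30.
01:45 Yalor Sector − 1h30m = 00:15 UTC.
1 April 2025 is a Tuesday, so the first Sunday is April 6 and the third is April 20.
1 September 2025 is a Monday, so the first Sunday is September 7 and the third is September 21.
At the standard offset (UTC+05:00), 00:15 UTC + 5h = 05:15 Dorua Republic standard time.
The standard-time date in Dorua Republic, April 14, 2025, does not fall between 20 April and 21 September, so daylight saving is not in effect and Dorua Republic is at UTC+05:00.
00:15 UTC + 5h = 05:15 Dorua Republic.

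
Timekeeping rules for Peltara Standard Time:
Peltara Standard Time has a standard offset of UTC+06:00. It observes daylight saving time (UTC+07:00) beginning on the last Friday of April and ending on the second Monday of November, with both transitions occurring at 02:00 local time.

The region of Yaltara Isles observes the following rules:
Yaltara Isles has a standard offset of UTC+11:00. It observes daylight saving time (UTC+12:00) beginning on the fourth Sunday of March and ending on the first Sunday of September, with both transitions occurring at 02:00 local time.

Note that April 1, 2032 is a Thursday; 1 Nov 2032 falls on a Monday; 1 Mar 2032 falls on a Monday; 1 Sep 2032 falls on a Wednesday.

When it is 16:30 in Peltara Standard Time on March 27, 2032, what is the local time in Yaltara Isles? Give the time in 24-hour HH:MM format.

21:30

1 April 2032 is a Thursday, so Fridays fall on 2, 9, 16, 23, 30; the last is April 30.
1 November 2032 is a Monday, so the first Monday is November 1 and the second is November 8.
Daylight saving runs 30 April – 8 November; March 27, 2032 is outside that window, so Peltara Standard Time is on standard time at UTC+06:00.
16:30 Peltara Standard Time − 6h = 10:30 UTC.
1 March 2032 is a Monday, so the first Sunday is March 7 and the fourth is March 28.
1 September 2032 is a Wednesday, so the first Sunday is September 5.
At the standard offset (UTC+11:00), 10:30 UTC + 11h = 21:30 Yaltara Isles standard time.
The standard-time date in Yaltara Isles, March 27, 2032, is outside the daylight-saving period (28 March – 5 September), so Yaltara Isles is on standard time, UTC+11:00.
10:30 UTC + 11h = 21:30 Yaltara Isles.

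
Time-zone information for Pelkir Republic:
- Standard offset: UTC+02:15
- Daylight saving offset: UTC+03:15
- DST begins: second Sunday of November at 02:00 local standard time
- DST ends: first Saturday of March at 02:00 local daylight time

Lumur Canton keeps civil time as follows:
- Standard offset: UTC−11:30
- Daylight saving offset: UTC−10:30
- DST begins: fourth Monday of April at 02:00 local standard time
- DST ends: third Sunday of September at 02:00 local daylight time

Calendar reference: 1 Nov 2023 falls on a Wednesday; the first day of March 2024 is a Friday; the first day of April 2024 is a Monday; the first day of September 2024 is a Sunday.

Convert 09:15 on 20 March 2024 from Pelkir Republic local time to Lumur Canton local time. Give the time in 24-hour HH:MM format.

19:30

1 November 2023 is a Wednesday, so the first Sunday is November 5 and the second is November 12.
1 March 2024 is a Friday, so the first Saturday is March 2.
Daylight saving runs 12 November 2023 – 2 March 2024; 20 March 2024 is outside that window, so Pelkir Republic is on standard time at UTC+02:15.
09:15 Pelkir Republic − 2h15m = 07:00 UTC.
1 April 2024 is a Monday, so the first Monday is April 1 and the fourth is April 22.
1 September 2024 is a Sunday, so the first Sunday is September 1 and the third is September 15.
At the standard offset (UTC−11:30), 07:00 UTC − 11h30m = 19:30 Lumur Canton standard time (rolling into the previous day, 19 March 2024).
The standard-time date in Lumur Canton, 19 March 2024, does not fall between 22 April and 15 September, so daylight saving is not in effect and Lumur Canton is at UTC−11:30.
07:00 UTC − 11h30m = 19:30 Lumur Canton (rolling into the previous day, 19 March 2024).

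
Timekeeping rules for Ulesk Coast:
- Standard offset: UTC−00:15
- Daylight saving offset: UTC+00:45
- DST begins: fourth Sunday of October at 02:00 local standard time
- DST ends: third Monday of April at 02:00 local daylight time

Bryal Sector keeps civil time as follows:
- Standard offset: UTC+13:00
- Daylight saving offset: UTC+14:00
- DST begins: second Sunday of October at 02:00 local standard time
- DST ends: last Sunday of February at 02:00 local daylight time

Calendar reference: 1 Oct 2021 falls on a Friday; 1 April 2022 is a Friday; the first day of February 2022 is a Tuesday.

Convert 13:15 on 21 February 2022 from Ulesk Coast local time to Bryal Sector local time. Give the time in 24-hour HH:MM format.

1 October 2021 is a Friday, so the first Sunday is October 3 and the fourth is October 24.
1 April 2022 is a Friday, so the first Monday is April 4 and the third is April 18.
Daylight saving runs 24 October 2021 – 18 April 2022; 21 February 2022 is inside that window, so Ulesk Coast is at UTC+00:45.
13:15 Ulesk Coast − 0h45m = 12:30 UTC.
1 October 2021 is a Friday, so the first Sunday is October 3 and the second is October 10.
1 February 2022 is a Tuesday, so Sundays fall on 6, 13, 20, 27; the last is February 27.
At the standard offset (UTC+13:00), 12:30 UTC + 13h = 01:30 Bryal Sector standard time (rolling into the next day, 22 February 2022).
The standard-time date in Bryal Sector, 22 February 2022, falls between 10 October 2021 and 27 February 2022, so daylight saving is in effect and Bryal Sector is at UTC+14:00.
12:30 UTC + 14h = 02:30 Bryal Sector (rolling into the next day, 22 February 2022).

02:30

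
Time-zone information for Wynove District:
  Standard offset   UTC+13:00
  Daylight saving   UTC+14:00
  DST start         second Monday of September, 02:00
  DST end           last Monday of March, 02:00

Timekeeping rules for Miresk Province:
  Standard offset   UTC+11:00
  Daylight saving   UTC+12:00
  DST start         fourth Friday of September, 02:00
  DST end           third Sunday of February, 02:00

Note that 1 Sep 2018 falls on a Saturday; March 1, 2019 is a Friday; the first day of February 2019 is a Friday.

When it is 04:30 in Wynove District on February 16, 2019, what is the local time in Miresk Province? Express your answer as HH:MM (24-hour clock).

02:30

1 September 2018 is a Saturday, so the first Monday is September 3 and the second is September 10.
1 March 2019 is a Friday, so Mondays fall on 4, 11, 18, 25; the last is March 25.
Daylight saving runs 10 September 2018 – 25 March 2019; February 16, 2019 is inside that window, so Wynove District is at UTC+14:00.
04:30 Wynove District − 14h = 14:30 UTC (rolling into the previous day, 15 February 2019).
1 September 2018 is a Saturday, so the first Friday is September 7 and the fourth is September 28.
1 February 2019 is a Friday, so the first Sunday is February 3 and the third is February 17.
At the standard offset (UTC+11:00), 14:30 UTC + 11h = 01:30 Miresk Province standard time (rolling into the next day, 16 February 2019).
The standard-time date in Miresk Province, February 16, 2019, lies within the daylight-saving period (28 September 2018 – 17 February 2019), so Miresk Province is on daylight time, UTC+12:00.
14:30 UTC + 12h = 02:30 Miresk Province (rolling into the next day, 16 February 2019).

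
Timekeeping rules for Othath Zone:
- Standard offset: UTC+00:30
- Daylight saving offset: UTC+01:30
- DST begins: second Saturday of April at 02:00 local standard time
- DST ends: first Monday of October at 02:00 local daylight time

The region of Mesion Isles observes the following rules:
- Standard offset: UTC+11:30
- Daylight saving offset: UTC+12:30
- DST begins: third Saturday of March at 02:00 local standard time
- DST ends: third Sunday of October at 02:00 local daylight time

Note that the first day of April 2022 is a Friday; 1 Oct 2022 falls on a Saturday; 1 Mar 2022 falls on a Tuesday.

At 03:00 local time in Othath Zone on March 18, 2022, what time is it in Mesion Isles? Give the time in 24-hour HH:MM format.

1 April 2022 is a Friday, so the first Saturday is April 2 and the second is April 9.
1 October 2022 is a Saturday, so the first Monday is October 3.
March 18, 2022 is outside the daylight-saving period (9 April – 3 October), so Othath Zone is on standard time, UTC+00:30.
03:00 Othath Zone − 0h30m = 02:30 UTC.
1 March 2022 is a Tuesday, so the first Saturday is March 5 and the third is March 19.
1 October 2022 is a Saturday, so the first Sunday is October 2 and the third is October 16.
At the standard offset (UTC+11:30), 02:30 UTC + 11h30m = 14:00 Mesion Isles standard time.
The standard-time date in Mesion Isles, March 18, 2022, is outside the daylight-saving period (19 March – 16 October), so Mesion Isles is on standard time, UTC+11:30.
02:30 UTC + 11h30m = 14:00 Mesion Isles.

14:00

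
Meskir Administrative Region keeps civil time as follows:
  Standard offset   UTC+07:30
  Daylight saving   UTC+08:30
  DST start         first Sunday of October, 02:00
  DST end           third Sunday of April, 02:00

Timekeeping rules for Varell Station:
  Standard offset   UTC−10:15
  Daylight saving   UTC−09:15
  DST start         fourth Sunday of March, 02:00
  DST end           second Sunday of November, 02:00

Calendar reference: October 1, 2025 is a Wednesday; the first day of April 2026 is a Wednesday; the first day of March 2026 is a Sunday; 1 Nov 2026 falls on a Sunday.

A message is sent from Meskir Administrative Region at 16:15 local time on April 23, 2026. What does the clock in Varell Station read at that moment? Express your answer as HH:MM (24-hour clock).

1 October 2025 is a Wednesday, so the first Sunday is October 5.
1 April 2026 is a Wednesday, so the first Sunday is April 5 and the third is April 19.
April 23, 2026 does not fall between 5 October 2025 and 19 April 2026, so daylight saving is not in effect and Meskir Administrative Region is at UTC+07:30.
16:15 Meskir Administrative Region − 7h30m = 08:45 UTC.
1 March 2026 is a Sunday, so the first Sunday is March 1 and the fourth is March 22.
1 November 2026 is a Sunday, so the first Sunday is November 1 and the second is November 8.
At the standard offset (UTC−10:15), 08:45 UTC − 10h15m = 22:30 Varell Station standard time (rolling into the previous day, 22 April 2026).
The standard-time date in Varell Station, April 22, 2026, falls between 22 March and 8 November, so daylight saving is in effect and Varell Station is at UTC−09:15.
08:45 UTC − 9h15m = 23:30 Varell Station (rolling into the previous day, 22 April 2026).

23:30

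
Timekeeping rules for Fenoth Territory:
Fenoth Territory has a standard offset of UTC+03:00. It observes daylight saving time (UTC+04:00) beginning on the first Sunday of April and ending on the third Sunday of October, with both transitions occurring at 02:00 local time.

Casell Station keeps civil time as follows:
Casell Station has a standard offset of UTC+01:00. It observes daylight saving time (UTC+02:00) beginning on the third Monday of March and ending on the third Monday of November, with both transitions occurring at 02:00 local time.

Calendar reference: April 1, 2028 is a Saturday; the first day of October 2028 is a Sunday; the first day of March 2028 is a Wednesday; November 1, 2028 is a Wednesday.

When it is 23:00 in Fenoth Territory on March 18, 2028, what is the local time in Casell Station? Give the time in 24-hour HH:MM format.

1 April 2028 is a Saturday, so the first Sunday is April 2.
1 October 2028 is a Sunday, so the first Sunday is October 1 and the third is October 15.
Daylight saving runs 2 April – 15 October; March 18, 2028 is outside that window, so Fenoth Territory is on standard time at UTC+03:00.
23:00 Fenoth Territory − 3h = 20:00 UTC.
1 March 2028 is a Wednesday, so the first Monday is March 6 and the third is March 20.
1 November 2028 is a Wednesday, so the first Monday is November 6 and the third is November 20.
At the standard offset (UTC+01:00), 20:00 UTC + 1h = 21:00 Casell Station standard time.
Daylight saving runs 20 March – 20 November; the standard-time date in Casell Station, March 18, 2028, is outside that window, so Casell Station is on standard time at UTC+01:00.
20:00 UTC + 1h = 21:00 Casell Station.

21:00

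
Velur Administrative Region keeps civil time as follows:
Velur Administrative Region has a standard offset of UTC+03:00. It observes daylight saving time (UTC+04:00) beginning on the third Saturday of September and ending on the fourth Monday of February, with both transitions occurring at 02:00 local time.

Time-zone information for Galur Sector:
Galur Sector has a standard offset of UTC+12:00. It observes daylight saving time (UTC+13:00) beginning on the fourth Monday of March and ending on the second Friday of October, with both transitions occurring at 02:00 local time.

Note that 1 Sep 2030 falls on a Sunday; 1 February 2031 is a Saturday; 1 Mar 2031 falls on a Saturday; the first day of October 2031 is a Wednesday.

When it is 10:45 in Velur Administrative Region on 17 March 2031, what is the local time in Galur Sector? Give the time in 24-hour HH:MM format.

19:45

1 September 2030 is a Sunday, so the first Saturday is September 7 and the third is September 21.
1 February 2031 is a Saturday, so the first Monday is February 3 and the fourth is February 24.
Daylight saving runs 21 September 2030 – 24 February 2031; 17 March 2031 is outside that window, so Velur Administrative Region is on standard time at UTC+03:00.
10:45 Velur Administrative Region − 3h = 07:45 UTC.
1 March 2031 is a Saturday, so the first Monday is March 3 and the fourth is March 24.
1 October 2031 is a Wednesday, so the first Friday is October 3 and the second is October 10.
At the standard offset (UTC+12:00), 07:45 UTC + 12h = 19:45 Galur Sector standard time.
The standard-time date in Galur Sector, 17 March 2031, is outside the daylight-saving period (24 March – 10 October), so Galur Sector is on standard time, UTC+12:00.
07:45 UTC + 12h = 19:45 Galur Sector.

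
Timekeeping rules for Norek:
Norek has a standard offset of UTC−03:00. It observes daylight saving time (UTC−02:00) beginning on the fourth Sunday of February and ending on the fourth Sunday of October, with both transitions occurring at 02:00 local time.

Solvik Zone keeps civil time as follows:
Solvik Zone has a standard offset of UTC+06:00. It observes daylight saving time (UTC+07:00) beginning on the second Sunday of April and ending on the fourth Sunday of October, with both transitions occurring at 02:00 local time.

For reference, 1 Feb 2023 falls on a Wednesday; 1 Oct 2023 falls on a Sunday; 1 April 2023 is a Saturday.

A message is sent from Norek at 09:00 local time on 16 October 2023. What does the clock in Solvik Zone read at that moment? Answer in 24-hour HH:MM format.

18:00

1 February 2023 is a Wednesday, so the first Sunday is February 5 and the fourth is February 26.
1 October 2023 is a Sunday, so the first Sunday is October 1 and the fourth is October 22.
Daylight saving runs 26 February – 22 October; 16 October 2023 is inside that window, so Norek is at UTC−02:00.
09:00 Norek + 2h = 11:00 UTC.
1 April 2023 is a Saturday, so the first Sunday is April 2 and the second is April 9.
1 October 2023 is a Sunday, so the first Sunday is October 1 and the fourth is October 22.
At the standard offset (UTC+06:00), 11:00 UTC + 6h = 17:00 Solvik Zone standard time.
Daylight saving runs 9 April – 22 October; the standard-time date in Solvik Zone, 16 October 2023, is inside that window, so Solvik Zone is at UTC+07:00.
11:00 UTC + 7h = 18:00 Solvik Zone.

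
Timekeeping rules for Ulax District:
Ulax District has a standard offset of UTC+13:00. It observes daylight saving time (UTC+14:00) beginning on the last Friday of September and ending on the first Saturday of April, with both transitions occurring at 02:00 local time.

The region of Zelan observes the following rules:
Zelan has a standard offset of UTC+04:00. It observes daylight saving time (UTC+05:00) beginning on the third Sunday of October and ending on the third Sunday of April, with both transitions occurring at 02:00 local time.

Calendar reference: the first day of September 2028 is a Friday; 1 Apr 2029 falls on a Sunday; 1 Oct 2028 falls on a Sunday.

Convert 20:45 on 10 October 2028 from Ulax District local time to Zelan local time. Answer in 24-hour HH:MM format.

10:45

1 September 2028 is a Friday, so Fridays fall on 1, 8, 15, 22, 29; the last is September 29.
1 April 2029 is a Sunday, so the first Saturday is April 7.
Daylight saving runs 29 September 2028 – 7 April 2029; 10 October 2028 is inside that window, so Ulax District is at UTC+14:00.
20:45 Ulax District − 14h = 06:45 UTC.
1 October 2028 is a Sunday, so the first Sunday is October 1 and the third is October 15.
1 April 2029 is a Sunday, so the first Sunday is April 1 and the third is April 15.
At the standard offset (UTC+04:00), 06:45 UTC + 4h = 10:45 Zelan standard time.
The standard-time date in Zelan, 10 October 2028, does not fall between 15 October 2028 and 15 April 2029, so daylight saving is not in effect and Zelan is at UTC+04:00.
06:45 UTC + 4h = 10:45 Zelan.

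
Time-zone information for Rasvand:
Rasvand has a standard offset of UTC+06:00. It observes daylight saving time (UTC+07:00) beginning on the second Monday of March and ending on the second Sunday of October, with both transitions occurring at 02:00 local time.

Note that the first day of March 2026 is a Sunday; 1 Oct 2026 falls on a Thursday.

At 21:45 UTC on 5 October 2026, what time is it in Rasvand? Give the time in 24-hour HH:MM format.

04:45

1 March 2026 is a Sunday, so the first Monday is March 2 and the second is March 9.
1 October 2026 is a Thursday, so the first Sunday is October 4 and the second is October 11.
At the standard offset (UTC+06:00), 21:45 UTC + 6h = 03:45 Rasvand standard time (rolling into the next day, 6 October 2026).
The standard-time date in Rasvand, 6 October 2026, lies within the daylight-saving period (9 March – 11 October), so Rasvand is on daylight time, UTC+07:00.
21:45 UTC + 7h = 04:45 local (rolling into the next day, 6 October 2026).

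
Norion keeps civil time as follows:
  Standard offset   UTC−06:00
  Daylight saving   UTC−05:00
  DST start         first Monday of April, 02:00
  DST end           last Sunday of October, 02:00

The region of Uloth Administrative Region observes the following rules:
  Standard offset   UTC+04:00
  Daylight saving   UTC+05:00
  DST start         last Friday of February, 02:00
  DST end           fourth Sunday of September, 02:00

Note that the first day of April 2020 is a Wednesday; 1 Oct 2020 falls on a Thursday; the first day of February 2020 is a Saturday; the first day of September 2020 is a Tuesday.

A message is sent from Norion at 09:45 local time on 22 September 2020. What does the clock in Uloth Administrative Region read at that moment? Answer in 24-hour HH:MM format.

1 April 2020 is a Wednesday, so the first Monday is April 6.
1 October 2020 is a Thursday, so Sundays fall on 4, 11, 18, 25; the last is October 25.
22 September 2020 falls between 6 April and 25 October, so daylight saving is in effect and Norion is at UTC−05:00.
09:45 Norion + 5h = 14:45 UTC.
1 February 2020 is a Saturday, so Fridays fall on 7, 14, 21, 28; the last is February 28.
1 September 2020 is a Tuesday, so the first Sunday is September 6 and the fourth is September 27.
At the standard offset (UTC+04:00), 14:45 UTC + 4h = 18:45 Uloth Administrative Region standard time.
The standard-time date in Uloth Administrative Region, 22 September 2020, falls between 28 February and 27 September, so daylight saving is in effect and Uloth Administrative Region is at UTC+05:00.
14:45 UTC + 5h = 19:45 Uloth Administrative Region.

19:45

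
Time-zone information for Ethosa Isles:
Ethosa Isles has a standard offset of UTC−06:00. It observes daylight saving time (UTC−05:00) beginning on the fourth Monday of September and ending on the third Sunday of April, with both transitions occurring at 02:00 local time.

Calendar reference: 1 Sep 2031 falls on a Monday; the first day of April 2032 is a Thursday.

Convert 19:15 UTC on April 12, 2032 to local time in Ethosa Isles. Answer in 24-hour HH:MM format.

1 September 2031 is a Monday, so the first Monday is September 1 and the fourth is September 22.
1 April 2032 is a Thursday, so the first Sunday is April 4 and the third is April 18.
At the standard offset (UTC−06:00), 19:15 UTC − 6h = 13:15 Ethosa Isles standard time.
The standard-time date in Ethosa Isles, April 12, 2032, falls between 22 September 2031 and 18 April 2032, so daylight saving is in effect and Ethosa Isles is at UTC−05:00.
19:15 UTC − 5h = 14:15 local.

14:15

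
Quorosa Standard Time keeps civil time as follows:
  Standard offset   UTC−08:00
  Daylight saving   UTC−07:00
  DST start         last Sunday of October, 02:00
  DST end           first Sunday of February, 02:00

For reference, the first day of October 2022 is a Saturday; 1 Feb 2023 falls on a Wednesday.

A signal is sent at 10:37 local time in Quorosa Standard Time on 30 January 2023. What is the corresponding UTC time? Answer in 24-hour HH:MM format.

1 October 2022 is a Saturday, so Sundays fall on 2, 9, 16, 23, 30; the last is October 30.
1 February 2023 is a Wednesday, so the first Sunday is February 5.
30 January 2023 falls between 30 October 2022 and 5 February 2023, so daylight saving is in effect and Quorosa Standard Time is at UTC−07:00.
10:37 local + 7h = 17:37 UTC.

17:37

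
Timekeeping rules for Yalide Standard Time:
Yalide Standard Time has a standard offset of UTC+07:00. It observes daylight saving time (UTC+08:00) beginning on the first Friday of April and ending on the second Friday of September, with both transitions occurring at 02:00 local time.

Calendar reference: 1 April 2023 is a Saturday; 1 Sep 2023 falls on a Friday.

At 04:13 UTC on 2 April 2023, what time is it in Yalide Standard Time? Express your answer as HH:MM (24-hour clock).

1 April 2023 is a Saturday, so the first Friday is April 7.
1 September 2023 is a Friday, so the first Friday is September 1 and the second is September 8.
At the standard offset (UTC+07:00), 04:13 UTC + 7h = 11:13 Yalide Standard Time standard time.
Daylight saving runs 7 April – 8 September; the standard-time date in Yalide Standard Time, 2 April 2023, is outside that window, so Yalide Standard Time is on standard time at UTC+07:00.
04:13 UTC + 7h = 11:13 local.

11:13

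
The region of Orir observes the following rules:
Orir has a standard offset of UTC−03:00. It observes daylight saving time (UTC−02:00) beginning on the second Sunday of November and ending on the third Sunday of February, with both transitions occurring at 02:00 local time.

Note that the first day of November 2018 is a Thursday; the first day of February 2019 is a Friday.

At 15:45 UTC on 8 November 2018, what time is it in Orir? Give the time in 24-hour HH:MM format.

1 November 2018 is a Thursday, so the first Sunday is November 4 and the second is November 11.
1 February 2019 is a Friday, so the first Sunday is February 3 and the third is February 17.
At the standard offset (UTC−03:00), 15:45 UTC − 3h = 12:45 Orir standard time.
The standard-time date in Orir, 8 November 2018, is outside the daylight-saving period (11 November 2018 – 17 February 2019), so Orir is on standard time, UTC−03:00.
15:45 UTC − 3h = 12:45 local.

12:45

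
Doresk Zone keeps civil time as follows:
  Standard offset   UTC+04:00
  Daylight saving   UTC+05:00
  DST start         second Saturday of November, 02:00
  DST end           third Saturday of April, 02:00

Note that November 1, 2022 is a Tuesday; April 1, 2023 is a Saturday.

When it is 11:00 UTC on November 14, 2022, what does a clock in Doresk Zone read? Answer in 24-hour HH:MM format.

1 November 2022 is a Tuesday, so the first Saturday is November 5 and the second is November 12.
1 April 2023 is a Saturday, so the first Saturday is April 1 and the third is April 15.
At the standard offset (UTC+04:00), 11:00 UTC + 4h = 15:00 Doresk Zone standard time.
The standard-time date in Doresk Zone, November 14, 2022, falls between 12 November 2022 and 15 April 2023, so daylight saving is in effect and Doresk Zone is at UTC+05:00.
11:00 UTC + 5h = 16:00 local.

16:00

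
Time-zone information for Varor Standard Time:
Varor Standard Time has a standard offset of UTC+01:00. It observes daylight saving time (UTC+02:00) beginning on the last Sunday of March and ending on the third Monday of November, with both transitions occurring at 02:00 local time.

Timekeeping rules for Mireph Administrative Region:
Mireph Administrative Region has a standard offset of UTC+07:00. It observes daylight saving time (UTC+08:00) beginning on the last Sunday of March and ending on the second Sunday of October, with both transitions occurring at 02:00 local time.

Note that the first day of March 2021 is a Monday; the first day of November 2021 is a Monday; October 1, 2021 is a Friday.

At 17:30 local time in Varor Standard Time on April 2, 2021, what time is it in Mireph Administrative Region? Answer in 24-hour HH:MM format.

23:30

1 March 2021 is a Monday, so Sundays fall on 7, 14, 21, 28; the last is March 28.
1 November 2021 is a Monday, so the first Monday is November 1 and the third is November 15.
April 2, 2021 lies within the daylight-saving period (28 March – 15 November), so Varor Standard Time is on daylight time, UTC+02:00.
17:30 Varor Standard Time − 2h = 15:30 UTC.
1 March 2021 is a Monday, so Sundays fall on 7, 14, 21, 28; the last is March 28.
1 October 2021 is a Friday, so the first Sunday is October 3 and the second is October 10.
At the standard offset (UTC+07:00), 15:30 UTC + 7h = 22:30 Mireph Administrative Region standard time.
The standard-time date in Mireph Administrative Region, April 2, 2021, falls between 28 March and 10 October, so daylight saving is in effect and Mireph Administrative Region is at UTC+08:00.
15:30 UTC + 8h = 23:30 Mireph Administrative Region.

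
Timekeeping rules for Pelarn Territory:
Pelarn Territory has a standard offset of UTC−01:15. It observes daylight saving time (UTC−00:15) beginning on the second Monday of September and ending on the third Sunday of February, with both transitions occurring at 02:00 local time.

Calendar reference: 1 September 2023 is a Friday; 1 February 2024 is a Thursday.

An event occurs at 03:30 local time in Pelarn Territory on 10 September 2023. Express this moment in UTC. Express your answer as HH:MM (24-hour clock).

1 September 2023 is a Friday, so the first Monday is September 4 and the second is September 11.
1 February 2024 is a Thursday, so the first Sunday is February 4 and the third is February 18.
10 September 2023 does not fall between 11 September 2023 and 18 February 2024, so daylight saving is not in effect and Pelarn Territory is at UTC−01:15.
03:30 local + 1h15m = 04:45 UTC.

04:45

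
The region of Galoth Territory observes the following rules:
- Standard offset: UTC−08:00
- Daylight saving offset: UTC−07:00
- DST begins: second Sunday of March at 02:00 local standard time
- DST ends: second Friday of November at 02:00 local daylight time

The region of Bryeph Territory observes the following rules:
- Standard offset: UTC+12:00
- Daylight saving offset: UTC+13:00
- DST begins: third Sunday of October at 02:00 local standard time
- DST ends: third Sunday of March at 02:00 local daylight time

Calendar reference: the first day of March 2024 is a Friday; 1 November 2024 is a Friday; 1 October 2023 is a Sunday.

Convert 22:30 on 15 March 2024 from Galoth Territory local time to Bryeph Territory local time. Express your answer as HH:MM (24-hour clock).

18:30

1 March 2024 is a Friday, so the first Sunday is March 3 and the second is March 10.
1 November 2024 is a Friday, so the first Friday is November 1 and the second is November 8.
15 March 2024 lies within the daylight-saving period (10 March – 8 November), so Galoth Territory is on daylight time, UTC−07:00.
22:30 Galoth Territory + 7h = 05:30 UTC (rolling into the next day, 16 March 2024).
1 October 2023 is a Sunday, so the first Sunday is October 1 and the third is October 15.
1 March 2024 is a Friday, so the first Sunday is March 3 and the third is March 17.
At the standard offset (UTC+12:00), 05:30 UTC + 12h = 17:30 Bryeph Territory standard time.
The standard-time date in Bryeph Territory, 16 March 2024, falls between 15 October 2023 and 17 March 2024, so daylight saving is in effect and Bryeph Territory is at UTC+13:00.
05:30 UTC + 13h = 18:30 Bryeph Territory.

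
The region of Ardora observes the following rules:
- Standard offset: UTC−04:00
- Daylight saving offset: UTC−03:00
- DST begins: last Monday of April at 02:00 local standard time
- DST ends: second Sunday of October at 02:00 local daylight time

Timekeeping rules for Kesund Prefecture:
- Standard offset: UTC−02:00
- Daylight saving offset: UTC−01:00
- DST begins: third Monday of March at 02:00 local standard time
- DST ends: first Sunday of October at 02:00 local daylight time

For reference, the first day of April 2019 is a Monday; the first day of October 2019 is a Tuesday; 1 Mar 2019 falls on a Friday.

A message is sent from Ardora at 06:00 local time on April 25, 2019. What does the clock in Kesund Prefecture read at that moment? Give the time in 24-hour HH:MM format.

09:00

1 April 2019 is a Monday, so Mondays fall on 1, 8, 15, 22, 29; the last is April 29.
1 October 2019 is a Tuesday, so the first Sunday is October 6 and the second is October 13.
Daylight saving runs 29 April – 13 October; April 25, 2019 is outside that window, so Ardora is on standard time at UTC−04:00.
06:00 Ardora + 4h = 10:00 UTC.
1 March 2019 is a Friday, so the first Monday is March 4 and the third is March 18.
1 October 2019 is a Tuesday, so the first Sunday is October 6.
At the standard offset (UTC−02:00), 10:00 UTC − 2h = 08:00 Kesund Prefecture standard time.
The standard-time date in Kesund Prefecture, April 25, 2019, lies within the daylight-saving period (18 March – 6 October), so Kesund Prefecture is on daylight time, UTC−01:00.
10:00 UTC − 1h = 09:00 Kesund Prefecture.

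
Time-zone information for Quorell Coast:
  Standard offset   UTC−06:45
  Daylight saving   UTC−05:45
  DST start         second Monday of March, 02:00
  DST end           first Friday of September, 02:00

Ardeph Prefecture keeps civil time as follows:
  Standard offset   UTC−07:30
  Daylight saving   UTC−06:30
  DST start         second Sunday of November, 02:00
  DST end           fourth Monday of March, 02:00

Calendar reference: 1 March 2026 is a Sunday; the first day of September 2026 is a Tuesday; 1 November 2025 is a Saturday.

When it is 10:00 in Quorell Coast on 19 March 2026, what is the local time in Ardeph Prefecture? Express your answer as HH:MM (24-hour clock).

09:15

1 March 2026 is a Sunday, so the first Monday is March 2 and the second is March 9.
1 September 2026 is a Tuesday, so the first Friday is September 4.
19 March 2026 falls between 9 March and 4 September, so daylight saving is in effect and Quorell Coast is at UTC−05:45.
10:00 Quorell Coast + 5h45m = 15:45 UTC.
1 November 2025 is a Saturday, so the first Sunday is November 2 and the second is November 9.
1 March 2026 is a Sunday, so the first Monday is March 2 and the fourth is March 23.
At the standard offset (UTC−07:30), 15:45 UTC − 7h30m = 08:15 Ardeph Prefecture standard time.
Daylight saving runs 9 November 2025 – 23 March 2026; the standard-time date in Ardeph Prefecture, 19 March 2026, is inside that window, so Ardeph Prefecture is at UTC−06:30.
15:45 UTC − 6h30m = 09:15 Ardeph Prefecture.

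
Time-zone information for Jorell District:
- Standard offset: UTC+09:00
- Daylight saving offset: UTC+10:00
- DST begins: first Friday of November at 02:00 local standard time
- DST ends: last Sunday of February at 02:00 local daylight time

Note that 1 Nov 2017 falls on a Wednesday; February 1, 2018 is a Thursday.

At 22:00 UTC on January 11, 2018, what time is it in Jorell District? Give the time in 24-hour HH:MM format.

08:00

1 November 2017 is a Wednesday, so the first Friday is November 3.
1 February 2018 is a Thursday, so Sundays fall on 4, 11, 18, 25; the last is February 25.
At the standard offset (UTC+09:00), 22:00 UTC + 9h = 07:00 Jorell District standard time (rolling into the next day, 12 January 2018).
Daylight saving runs 3 November 2017 – 25 February 2018; the standard-time date in Jorell District, January 12, 2018, is inside that window, so Jorell District is at UTC+10:00.
22:00 UTC + 10h = 08:00 local (rolling into the next day, 12 January 2018).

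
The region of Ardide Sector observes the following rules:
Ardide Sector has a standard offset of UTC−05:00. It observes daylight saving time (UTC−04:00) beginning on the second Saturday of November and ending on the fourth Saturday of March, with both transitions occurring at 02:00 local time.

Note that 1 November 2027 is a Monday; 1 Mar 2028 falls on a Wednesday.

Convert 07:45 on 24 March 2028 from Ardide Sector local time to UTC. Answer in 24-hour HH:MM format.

11:45

1 November 2027 is a Monday, so the first Saturday is November 6 and the second is November 13.
1 March 2028 is a Wednesday, so the first Saturday is March 4 and the fourth is March 25.
24 March 2028 falls between 13 November 2027 and 25 March 2028, so daylight saving is in effect and Ardide Sector is at UTC−04:00.
07:45 local + 4h = 11:45 UTC.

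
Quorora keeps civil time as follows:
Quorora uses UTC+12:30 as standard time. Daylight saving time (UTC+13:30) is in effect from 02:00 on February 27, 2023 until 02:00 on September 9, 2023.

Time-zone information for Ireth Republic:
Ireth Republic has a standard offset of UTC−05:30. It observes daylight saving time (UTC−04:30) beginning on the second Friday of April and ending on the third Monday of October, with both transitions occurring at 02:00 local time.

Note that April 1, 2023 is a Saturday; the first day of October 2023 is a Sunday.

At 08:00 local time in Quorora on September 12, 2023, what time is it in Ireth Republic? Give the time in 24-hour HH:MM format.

September 12, 2023 does not fall between 27 February and 9 September, so daylight saving is not in effect and Quorora is at UTC+12:30.
08:00 Quorora − 12h30m = 19:30 UTC (rolling into the previous day, 11 September 2023).
1 April 2023 is a Saturday, so the first Friday is April 7 and the second is April 14.
1 October 2023 is a Sunday, so the first Monday is October 2 and the third is October 16.
At the standard offset (UTC−05:30), 19:30 UTC − 5h30m = 14:00 Ireth Republic standard time.
The standard-time date in Ireth Republic, September 11, 2023, lies within the daylight-saving period (14 April – 16 October), so Ireth Republic is on daylight time, UTC−04:30.
19:30 UTC − 4h30m = 15:00 Ireth Republic.

15:00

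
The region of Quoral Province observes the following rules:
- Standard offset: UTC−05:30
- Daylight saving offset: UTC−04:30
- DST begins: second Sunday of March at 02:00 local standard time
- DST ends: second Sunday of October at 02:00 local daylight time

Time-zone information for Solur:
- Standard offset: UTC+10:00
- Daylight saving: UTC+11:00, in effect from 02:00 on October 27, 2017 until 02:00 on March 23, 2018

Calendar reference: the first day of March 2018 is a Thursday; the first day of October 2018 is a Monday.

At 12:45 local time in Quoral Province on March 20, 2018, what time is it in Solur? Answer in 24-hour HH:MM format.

04:15

1 March 2018 is a Thursday, so the first Sunday is March 4 and the second is March 11.
1 October 2018 is a Monday, so the first Sunday is October 7 and the second is October 14.
March 20, 2018 lies within the daylight-saving period (11 March – 14 October), so Quoral Province is on daylight time, UTC−04:30.
12:45 Quoral Province + 4h30m = 17:15 UTC.
At the standard offset (UTC+10:00), 17:15 UTC + 10h = 03:15 Solur standard time (rolling into the next day, 21 March 2018).
Daylight saving runs 27 October 2017 – 23 March 2018; the standard-time date in Solur, March 21, 2018, is inside that window, so Solur is at UTC+11:00.
17:15 UTC + 11h = 04:15 Solur (rolling into the next day, 21 March 2018).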